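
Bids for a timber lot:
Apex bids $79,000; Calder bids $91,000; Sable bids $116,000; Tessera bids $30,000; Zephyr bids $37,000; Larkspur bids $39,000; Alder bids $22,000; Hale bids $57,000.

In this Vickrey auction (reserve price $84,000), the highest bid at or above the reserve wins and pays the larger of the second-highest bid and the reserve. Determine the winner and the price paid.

Sable pays $91,000

Sorting bids: 116,000 (Sable) > 91,000 (Calder) > 79,000 (Apex) > 57,000 (Hale) > 39,000 (Larkspur) > 37,000 (Zephyr) > …
Sable has the top bid at or above the reserve ($116,000).
Second-highest bid $91,000 exceeds the reserve $84,000 → payment $91,000.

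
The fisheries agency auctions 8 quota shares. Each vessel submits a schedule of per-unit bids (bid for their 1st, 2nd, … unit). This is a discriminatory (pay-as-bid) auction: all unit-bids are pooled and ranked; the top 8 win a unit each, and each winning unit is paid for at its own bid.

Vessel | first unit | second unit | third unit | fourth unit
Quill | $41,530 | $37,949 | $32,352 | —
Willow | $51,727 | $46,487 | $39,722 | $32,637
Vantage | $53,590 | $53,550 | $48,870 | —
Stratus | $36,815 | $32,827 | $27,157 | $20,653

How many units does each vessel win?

All unit-bids, highest first — top 8: 53,590 (Vantage-1), 53,550 (Vantage-2), 51,727 (Willow-1), 48,870 (Vantage-3), 46,487 (Willow-2), 41,530 (Quill-1), 39,722 (Willow-3), 37,949 (Quill-2)
Next rejected bid: $36,815 (not a price — pay-as-bid).
Allocation: Quill 2, Vantage 3, Willow 3.

Quill 2, Vantage 3, Willow 3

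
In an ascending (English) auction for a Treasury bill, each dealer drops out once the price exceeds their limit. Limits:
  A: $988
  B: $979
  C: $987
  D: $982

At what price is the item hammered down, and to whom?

A wins at $987

Open ascending-bid auction: the price rises until one bidder remains; the winner pays the price at which the last rival dropped out.
Sorting limits: 988 (A) > 987 (C) > 982 (D) > 979 (B)
Once the price passes $987, only A is left; the hammer falls at C's limit of $987.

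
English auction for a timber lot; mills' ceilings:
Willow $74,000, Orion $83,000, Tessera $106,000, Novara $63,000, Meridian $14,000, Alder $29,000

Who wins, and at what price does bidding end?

Limits in order: 106,000 (Tessera) > 83,000 (Orion) > 74,000 (Willow) > 63,000 (Novara) > 29,000 (Alder) > 14,000 (Meridian)
Bidding ends when Orion exits at $83,000; Tessera takes it.

Tessera wins at $83,000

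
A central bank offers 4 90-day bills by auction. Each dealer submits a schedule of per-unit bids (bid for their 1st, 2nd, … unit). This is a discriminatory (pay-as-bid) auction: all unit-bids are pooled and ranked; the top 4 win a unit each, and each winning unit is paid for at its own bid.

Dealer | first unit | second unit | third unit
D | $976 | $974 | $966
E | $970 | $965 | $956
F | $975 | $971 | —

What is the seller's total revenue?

Pooled unit-bids ranked (top 4): 976 (D-1), 975 (F-1), 974 (D-2), 971 (F-2)
Next rejected bid: $970 (not a price — pay-as-bid).
Each winning unit pays its own bid.
Revenue = 976 + 975 + 974 + 971 = $3,896.

Total revenue: $3,896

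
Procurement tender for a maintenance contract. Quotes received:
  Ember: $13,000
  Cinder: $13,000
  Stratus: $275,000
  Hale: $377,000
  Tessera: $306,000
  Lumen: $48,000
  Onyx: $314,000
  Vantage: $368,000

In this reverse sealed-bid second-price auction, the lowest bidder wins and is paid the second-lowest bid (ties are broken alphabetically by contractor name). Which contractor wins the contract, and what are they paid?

Cinder is paid $13,000

Bids ranked: 13,000 (Cinder) < 13,000 (Ember) < 48,000 (Lumen) < 275,000 (Stratus) < 306,000 (Tessera) < 314,000 (Onyx) < …
Cinder and Ember tie at $13,000; tie-break gives it to Cinder.
Cinder wins with the lowest bid; price is set by the runner-up at $13,000.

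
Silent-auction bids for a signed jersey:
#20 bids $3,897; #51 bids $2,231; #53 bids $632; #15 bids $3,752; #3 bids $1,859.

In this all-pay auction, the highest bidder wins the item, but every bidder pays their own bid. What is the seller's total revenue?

Total revenue: $12,371

Bids ranked: 3,897 (#20) > 3,752 (#15) > 2,231 (#51) > 1,859 (#3) > 632 (#53)
Every bidder forfeits their bid regardless of winning.
Revenue = 3,897 + 2,231 + 632 + 3,752 + 1,859 = $12,371.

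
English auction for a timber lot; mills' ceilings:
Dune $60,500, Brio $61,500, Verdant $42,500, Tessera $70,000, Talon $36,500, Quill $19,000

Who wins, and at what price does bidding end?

Tessera wins at $61,500

Open ascending-bid auction: the price rises until one bidder remains; the winner pays the price at which the last rival dropped out.
Limits in order: 70,000 (Tessera) > 61,500 (Brio) > 60,500 (Dune) > 42,500 (Verdant) > 36,500 (Talon) > 19,000 (Quill)
Bidding ends when Brio exits at $61,500; Tessera takes it.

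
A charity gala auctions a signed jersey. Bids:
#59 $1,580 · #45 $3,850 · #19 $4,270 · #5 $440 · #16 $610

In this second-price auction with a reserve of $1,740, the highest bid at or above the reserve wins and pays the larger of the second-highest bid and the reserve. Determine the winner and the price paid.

#19 pays $3,850

Bids in order: 4,270 (#19) > 3,850 (#45) > 1,580 (#59) > 610 (#16) > 440 (#5)
#19 has the top bid at or above the reserve ($4,270).
max(second-highest $3,850, reserve $1,740) = $3,850; the reserve does not bind.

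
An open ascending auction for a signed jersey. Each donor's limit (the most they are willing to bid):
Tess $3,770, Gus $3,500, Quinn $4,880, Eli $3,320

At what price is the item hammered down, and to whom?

Quinn wins at $3,770

Open ascending-bid auction: the price rises until one bidder remains; the winner pays the price at which the last rival dropped out.
Limits ranked: 4,880 (Quinn) > 3,770 (Tess) > 3,500 (Gus) > 3,320 (Eli)
Once the price passes $3,770, only Quinn is left; the hammer falls at Tess's limit of $3,770.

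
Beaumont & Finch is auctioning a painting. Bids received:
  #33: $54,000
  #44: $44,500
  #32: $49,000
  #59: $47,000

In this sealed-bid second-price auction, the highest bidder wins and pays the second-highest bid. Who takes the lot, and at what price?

Rule: the highest bidder wins and pays the second-highest bid.
Bids in order: 54,000 (#33) > 49,000 (#32) > 47,000 (#59) > 44,500 (#44)
Second-price: #33 pays #32's bid of $49,000.

#33 pays $49,000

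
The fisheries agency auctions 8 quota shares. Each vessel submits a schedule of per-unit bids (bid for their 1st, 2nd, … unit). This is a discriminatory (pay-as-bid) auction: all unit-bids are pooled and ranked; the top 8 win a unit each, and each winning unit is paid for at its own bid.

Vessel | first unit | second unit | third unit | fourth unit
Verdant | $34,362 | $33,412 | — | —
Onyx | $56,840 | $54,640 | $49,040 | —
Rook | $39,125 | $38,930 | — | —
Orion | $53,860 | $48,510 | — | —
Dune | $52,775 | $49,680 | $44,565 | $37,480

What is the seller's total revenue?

Total revenue: $409,910

Merging the schedules and taking the best 8: 56,840 (Onyx-1), 54,640 (Onyx-2), 53,860 (Orion-1), 52,775 (Dune-1), 49,680 (Dune-2), 49,040 (Onyx-3), 48,510 (Orion-2), 44,565 (Dune-3)
Next rejected bid: $39,125 (not a price — pay-as-bid).
Each winning unit pays its own bid.
Revenue = 56,840 + 54,640 + 53,860 + 52,775 + 49,680 + 49,040 + 48,510 + 44,565 = $409,910.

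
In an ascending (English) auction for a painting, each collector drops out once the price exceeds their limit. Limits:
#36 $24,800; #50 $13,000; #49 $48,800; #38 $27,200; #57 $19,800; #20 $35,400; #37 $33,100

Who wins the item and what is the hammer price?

#49 wins at $35,400

Rule: the price rises until one bidder remains; the winner pays the price at which the last rival dropped out.
Limits in order: 48,800 (#49) > 35,400 (#20) > 33,100 (#37) > 27,200 (#38) > 24,800 (#36) > 19,800 (#57) > …
#20 is the last rival to drop out, at $35,400; #49 remains and wins at that price.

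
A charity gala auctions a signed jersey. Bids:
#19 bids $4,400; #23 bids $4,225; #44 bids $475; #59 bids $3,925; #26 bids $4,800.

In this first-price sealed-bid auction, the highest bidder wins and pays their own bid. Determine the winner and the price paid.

Bids in order: 4,800 (#26) > 4,400 (#19) > 4,225 (#23) > 3,925 (#59) > 475 (#44)
First-price: #26 pays what they bid, $4,800.

#26 pays $4,800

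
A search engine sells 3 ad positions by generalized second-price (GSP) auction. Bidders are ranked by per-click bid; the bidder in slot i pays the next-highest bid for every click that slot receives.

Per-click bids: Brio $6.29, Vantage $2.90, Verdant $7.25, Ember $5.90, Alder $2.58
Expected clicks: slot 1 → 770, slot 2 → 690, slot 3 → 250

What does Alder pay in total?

Alder pays $0.00

Ranked by bid: $7.25 (Verdant) > $6.29 (Brio) > $5.90 (Ember) > $2.90 (Vantage) > …
Alder ranks below slot 3 → no slot, pays nothing.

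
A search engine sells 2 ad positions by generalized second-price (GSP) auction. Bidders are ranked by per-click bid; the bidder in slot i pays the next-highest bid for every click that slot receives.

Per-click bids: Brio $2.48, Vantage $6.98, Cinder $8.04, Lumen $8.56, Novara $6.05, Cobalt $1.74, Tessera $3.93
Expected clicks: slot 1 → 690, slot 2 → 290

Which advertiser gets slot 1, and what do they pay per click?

Per-click bids in order: $8.56 (Lumen) > $8.04 (Cinder) > $6.98 (Vantage) > …
Slot 1 goes to the first-ranked bidder, Lumen, who pays the next bid down: $8.04/click.

Lumen; $8.04 per click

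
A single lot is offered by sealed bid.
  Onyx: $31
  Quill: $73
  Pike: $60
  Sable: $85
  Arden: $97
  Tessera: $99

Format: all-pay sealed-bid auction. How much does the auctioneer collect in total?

Total revenue: $445

Sorting bids: 99 (Tessera) > 97 (Arden) > 85 (Sable) > 73 (Quill) > 60 (Pike) > 31 (Onyx)
Every bidder forfeits their bid regardless of winning.
Revenue = 31 + 73 + 60 + 85 + 97 + 99 = $445.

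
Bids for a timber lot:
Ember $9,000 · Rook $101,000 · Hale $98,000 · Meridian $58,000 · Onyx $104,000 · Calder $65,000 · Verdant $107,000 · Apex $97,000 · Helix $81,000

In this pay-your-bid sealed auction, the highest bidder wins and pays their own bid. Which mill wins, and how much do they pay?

Verdant pays $107,000

Bids in order: 107,000 (Verdant) > 104,000 (Onyx) > 101,000 (Rook) > 98,000 (Hale) > 97,000 (Apex) > 81,000 (Helix) > …
First-price: Verdant pays what they bid, $107,000.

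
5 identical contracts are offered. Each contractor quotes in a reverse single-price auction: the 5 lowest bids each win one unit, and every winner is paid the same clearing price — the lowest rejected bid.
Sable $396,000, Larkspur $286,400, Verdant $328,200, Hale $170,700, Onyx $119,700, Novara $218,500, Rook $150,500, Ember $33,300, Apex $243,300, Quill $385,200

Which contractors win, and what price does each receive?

Ordering the bids: 33,300 (Ember), 119,700 (Onyx), 150,500 (Rook), 170,700 (Hale), 218,500 (Novara), 243,300 (Apex), 286,400 (Larkspur), …
The 5 lowest are Ember, Onyx, Rook, Hale, Novara.
First losing bid is Apex's $243,300, which sets the uniform price.

Ember, Onyx, Rook, Hale, Novara; each is paid $243,300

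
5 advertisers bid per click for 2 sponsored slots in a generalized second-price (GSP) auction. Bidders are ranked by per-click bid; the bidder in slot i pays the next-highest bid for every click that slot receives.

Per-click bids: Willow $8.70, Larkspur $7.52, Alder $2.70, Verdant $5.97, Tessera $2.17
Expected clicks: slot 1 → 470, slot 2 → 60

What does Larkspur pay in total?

Ranked by bid: $8.70 (Willow) > $7.52 (Larkspur) > $5.97 (Verdant) > …
Larkspur holds slot 2 → pays next bid $5.97 × 60 clicks = $358.20.

Larkspur pays $358.20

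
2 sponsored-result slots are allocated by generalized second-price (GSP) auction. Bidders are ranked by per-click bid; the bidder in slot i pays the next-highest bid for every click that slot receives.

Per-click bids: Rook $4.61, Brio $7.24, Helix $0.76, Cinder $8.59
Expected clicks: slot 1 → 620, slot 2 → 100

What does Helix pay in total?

Ranked by bid: $8.59 (Cinder) > $7.24 (Brio) > $4.61 (Rook) > …
Helix ranks below slot 2 → no slot, pays nothing.

Helix pays $0.00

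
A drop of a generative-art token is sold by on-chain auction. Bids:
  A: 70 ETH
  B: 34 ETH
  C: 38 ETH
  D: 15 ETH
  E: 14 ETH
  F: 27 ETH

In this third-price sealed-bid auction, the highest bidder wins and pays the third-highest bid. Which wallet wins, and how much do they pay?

Sorting bids: 70 (A) > 38 (C) > 34 (B) > 27 (F) > 15 (D) > 14 (E)
A wins; payment is bid #3 in the ranking = 34 ETH.

A pays 34 ETH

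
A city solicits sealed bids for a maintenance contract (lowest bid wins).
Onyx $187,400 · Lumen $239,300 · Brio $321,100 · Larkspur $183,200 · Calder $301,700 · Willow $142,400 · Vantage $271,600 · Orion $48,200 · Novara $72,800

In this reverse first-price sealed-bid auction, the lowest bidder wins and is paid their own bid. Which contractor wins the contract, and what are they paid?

Orion is paid $48,200

Sorting bids: 48,200 (Orion) < 72,800 (Novara) < 142,400 (Willow) < 183,200 (Larkspur) < 187,400 (Onyx) < 239,300 (Lumen) < …
Orion has the lowest bid and is paid exactly that: $48,200.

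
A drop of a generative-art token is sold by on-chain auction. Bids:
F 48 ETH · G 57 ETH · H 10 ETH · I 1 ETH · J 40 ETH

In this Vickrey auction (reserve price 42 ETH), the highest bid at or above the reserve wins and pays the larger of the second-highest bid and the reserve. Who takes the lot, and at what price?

Bids ranked: 57 (G) > 48 (F) > 40 (J) > 10 (H) > 1 (I)
Highest eligible bid: G at 57 ETH.
Second-highest bid 48 ETH exceeds the reserve 42 ETH → payment 48 ETH.

G pays 48 ETH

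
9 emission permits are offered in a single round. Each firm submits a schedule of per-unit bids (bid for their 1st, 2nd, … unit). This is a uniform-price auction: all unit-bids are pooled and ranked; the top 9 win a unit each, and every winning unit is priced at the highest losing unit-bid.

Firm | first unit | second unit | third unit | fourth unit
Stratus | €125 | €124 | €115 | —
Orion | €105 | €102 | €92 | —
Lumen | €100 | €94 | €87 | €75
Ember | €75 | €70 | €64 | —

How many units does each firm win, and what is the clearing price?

Lumen 3, Orion 3, Stratus 3; clearing price €75

All unit-bids, highest first — top 9: 125 (Stratus-1), 124 (Stratus-2), 115 (Stratus-3), 105 (Orion-1), 102 (Orion-2), 100 (Lumen-1), 94 (Lumen-2), 92 (Orion-3), 87 (Lumen-3)
The (k+1)-th unit-bid is €75.
Allocation: Lumen 3, Orion 3, Stratus 3.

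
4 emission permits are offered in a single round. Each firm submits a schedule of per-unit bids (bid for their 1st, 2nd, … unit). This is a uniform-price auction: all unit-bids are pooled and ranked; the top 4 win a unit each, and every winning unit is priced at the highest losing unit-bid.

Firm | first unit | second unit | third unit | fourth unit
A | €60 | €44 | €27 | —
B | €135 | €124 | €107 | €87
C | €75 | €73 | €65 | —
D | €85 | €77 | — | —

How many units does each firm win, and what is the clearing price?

B 4; clearing price €85

Merging the schedules and taking the best 4: 135 (B-1), 124 (B-2), 107 (B-3), 87 (B-4)
Highest rejected unit-bid = €85.
Allocation: B 4.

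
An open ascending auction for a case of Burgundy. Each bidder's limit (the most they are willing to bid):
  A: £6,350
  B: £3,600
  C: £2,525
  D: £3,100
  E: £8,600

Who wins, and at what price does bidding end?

E wins at £6,350

Limits in order: 8,600 (E) > 6,350 (A) > 3,600 (B) > 3,100 (D) > 2,525 (C)
A is the last rival to drop out, at £6,350; E remains and wins at that price.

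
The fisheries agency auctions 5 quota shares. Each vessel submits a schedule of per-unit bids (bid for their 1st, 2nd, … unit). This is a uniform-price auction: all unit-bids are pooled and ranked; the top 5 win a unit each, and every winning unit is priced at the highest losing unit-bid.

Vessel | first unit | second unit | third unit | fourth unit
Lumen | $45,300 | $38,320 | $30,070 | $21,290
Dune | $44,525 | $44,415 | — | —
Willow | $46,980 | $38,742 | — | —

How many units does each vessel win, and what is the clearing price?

All unit-bids, highest first — top 5: 46,980 (Willow-1), 45,300 (Lumen-1), 44,525 (Dune-1), 44,415 (Dune-2), 38,742 (Willow-2)
Highest rejected unit-bid = $38,320.
Allocation: Dune 2, Lumen 1, Willow 2.

Dune 2, Lumen 1, Willow 2; clearing price $38,320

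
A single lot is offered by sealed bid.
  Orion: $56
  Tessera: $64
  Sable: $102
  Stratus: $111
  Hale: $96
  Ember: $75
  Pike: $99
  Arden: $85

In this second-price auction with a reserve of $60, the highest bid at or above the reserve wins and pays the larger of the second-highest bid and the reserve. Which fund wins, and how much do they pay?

Sorting bids: 111 (Stratus) > 102 (Sable) > 99 (Pike) > 96 (Hale) > 85 (Arden) > 75 (Ember) > …
Stratus has the top bid at or above the reserve ($111).
max(second-highest $102, reserve $60) = $102; the reserve does not bind.

Stratus pays $102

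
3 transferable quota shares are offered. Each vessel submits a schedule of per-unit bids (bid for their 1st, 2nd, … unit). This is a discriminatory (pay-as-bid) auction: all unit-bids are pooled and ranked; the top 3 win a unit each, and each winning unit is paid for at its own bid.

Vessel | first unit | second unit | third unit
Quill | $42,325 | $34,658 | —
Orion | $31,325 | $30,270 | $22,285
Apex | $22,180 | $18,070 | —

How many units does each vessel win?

Merging the schedules and taking the best 3: 42,325 (Quill-1), 34,658 (Quill-2), 31,325 (Orion-1)
Next rejected bid: $30,270 (not a price — pay-as-bid).
Allocation: Orion 1, Quill 2.

Orion 1, Quill 2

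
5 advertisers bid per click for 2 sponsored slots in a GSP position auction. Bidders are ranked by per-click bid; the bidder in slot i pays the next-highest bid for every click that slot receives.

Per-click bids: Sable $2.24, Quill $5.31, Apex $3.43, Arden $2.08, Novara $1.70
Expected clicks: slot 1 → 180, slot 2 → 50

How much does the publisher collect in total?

Total revenue: $729.40

Ranked by bid: $5.31 (Quill) > $3.43 (Apex) > $2.24 (Sable) > …
Slot 1: Quill pays $3.43 × 180 = $617.40
Slot 2: Apex pays $2.24 × 50 = $112.00
Total = $729.40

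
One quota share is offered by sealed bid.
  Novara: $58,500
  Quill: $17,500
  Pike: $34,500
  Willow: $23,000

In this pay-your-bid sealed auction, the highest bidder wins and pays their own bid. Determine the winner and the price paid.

Bids ranked: 58,500 (Novara) > 34,500 (Pike) > 23,000 (Willow) > 17,500 (Quill)
First-price: Novara pays what they bid, $58,500.

Novara pays $58,500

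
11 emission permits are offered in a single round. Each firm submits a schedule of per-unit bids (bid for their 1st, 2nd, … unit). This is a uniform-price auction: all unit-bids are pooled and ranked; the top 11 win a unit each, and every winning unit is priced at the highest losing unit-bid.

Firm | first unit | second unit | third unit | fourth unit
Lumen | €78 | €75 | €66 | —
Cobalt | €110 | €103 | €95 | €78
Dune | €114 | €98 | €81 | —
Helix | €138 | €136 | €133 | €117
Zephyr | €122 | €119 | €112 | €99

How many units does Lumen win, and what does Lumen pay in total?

Merging the schedules and taking the best 11: 138 (Helix-1), 136 (Helix-2), 133 (Helix-3), 122 (Zephyr-1), 119 (Zephyr-2), 117 (Helix-4), 114 (Dune-1), 112 (Zephyr-3), 110 (Cobalt-1), 103 (Cobalt-2), 99 (Zephyr-4)
Highest rejected unit-bid = €98.
Lumen wins 0 unit(s) at €98 each.

Lumen: 0 units, pays €0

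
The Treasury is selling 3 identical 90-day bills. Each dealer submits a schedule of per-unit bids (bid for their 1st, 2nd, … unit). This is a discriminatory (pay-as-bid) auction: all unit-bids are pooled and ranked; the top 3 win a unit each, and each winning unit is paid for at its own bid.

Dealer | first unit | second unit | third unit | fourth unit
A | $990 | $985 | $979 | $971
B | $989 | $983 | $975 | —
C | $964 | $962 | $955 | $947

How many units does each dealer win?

A 2, B 1

Pooled unit-bids ranked (top 3): 990 (A-1), 989 (B-1), 985 (A-2)
Next rejected bid: $983 (not a price — pay-as-bid).
Allocation: A 2, B 1.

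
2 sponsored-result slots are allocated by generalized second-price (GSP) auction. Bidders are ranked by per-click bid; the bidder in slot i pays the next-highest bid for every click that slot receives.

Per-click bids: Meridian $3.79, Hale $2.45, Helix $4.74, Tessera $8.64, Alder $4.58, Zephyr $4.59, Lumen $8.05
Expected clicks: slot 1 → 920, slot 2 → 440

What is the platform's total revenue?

Total revenue: $9491.60

Ranked by bid: $8.64 (Tessera) > $8.05 (Lumen) > $4.74 (Helix) > …
Slot 1: Tessera pays $8.05 × 920 = $7406.00
Slot 2: Lumen pays $4.74 × 440 = $2085.60
Total = $9491.60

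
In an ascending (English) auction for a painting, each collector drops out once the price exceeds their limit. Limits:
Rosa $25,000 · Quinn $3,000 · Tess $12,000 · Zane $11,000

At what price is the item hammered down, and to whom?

Rosa wins at $12,000

Limits in order: 25,000 (Rosa) > 12,000 (Tess) > 11,000 (Zane) > 3,000 (Quinn)
Bidding ends when Tess exits at $12,000; Rosa takes it.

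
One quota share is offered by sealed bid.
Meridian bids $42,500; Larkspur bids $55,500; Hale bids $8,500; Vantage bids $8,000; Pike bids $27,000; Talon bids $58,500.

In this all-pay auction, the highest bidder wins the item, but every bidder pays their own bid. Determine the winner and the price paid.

Talon pays $58,500

Bids ranked: 58,500 (Talon) > 55,500 (Larkspur) > 42,500 (Meridian) > 27,000 (Pike) > 8,500 (Hale) > 8,000 (Vantage)
Talon wins with the top bid; all bids are sunk regardless.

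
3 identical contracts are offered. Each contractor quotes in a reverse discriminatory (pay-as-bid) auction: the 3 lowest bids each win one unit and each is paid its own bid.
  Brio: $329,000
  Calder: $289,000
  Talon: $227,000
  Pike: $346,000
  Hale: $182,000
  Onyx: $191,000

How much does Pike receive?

Sorting: 182,000 (Hale), 191,000 (Onyx), 227,000 (Talon), 289,000 (Calder), 329,000 (Brio), …
Winners (3 units): Hale, Onyx, Talon.
Pike does not win → $0.

Pike is paid $0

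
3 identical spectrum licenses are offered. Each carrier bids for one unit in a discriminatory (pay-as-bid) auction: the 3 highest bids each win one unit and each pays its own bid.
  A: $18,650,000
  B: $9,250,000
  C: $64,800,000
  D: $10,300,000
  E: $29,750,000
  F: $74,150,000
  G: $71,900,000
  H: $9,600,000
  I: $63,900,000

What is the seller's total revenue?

Ordering the bids: 74,150,000 (F), 71,900,000 (G), 64,800,000 (C), 63,900,000 (I), 29,750,000 (E), …
Winners (3 units): F, G, C.
Total revenue = 74,150,000 + 71,900,000 + 64,800,000 = $210,850,000.

Total revenue: $210,850,000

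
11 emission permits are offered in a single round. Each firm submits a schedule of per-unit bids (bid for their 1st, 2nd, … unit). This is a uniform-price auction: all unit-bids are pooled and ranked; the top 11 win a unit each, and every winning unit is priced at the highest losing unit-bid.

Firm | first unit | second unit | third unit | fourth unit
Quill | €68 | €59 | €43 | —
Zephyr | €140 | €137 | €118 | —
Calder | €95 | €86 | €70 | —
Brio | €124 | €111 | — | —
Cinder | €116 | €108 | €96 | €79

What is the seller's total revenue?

Total revenue: €770

Merging the schedules and taking the best 11: 140 (Zephyr-1), 137 (Zephyr-2), 124 (Brio-1), 118 (Zephyr-3), 116 (Cinder-1), 111 (Brio-2), 108 (Cinder-2), 96 (Cinder-3), 95 (Calder-1), 86 (Calder-2), 79 (Cinder-4)
First bid not allocated: €70.
Allocation: Brio 2, Calder 2, Cinder 4, Zephyr 3. Every unit priced at €70.
Revenue = 11 × 70 = €770.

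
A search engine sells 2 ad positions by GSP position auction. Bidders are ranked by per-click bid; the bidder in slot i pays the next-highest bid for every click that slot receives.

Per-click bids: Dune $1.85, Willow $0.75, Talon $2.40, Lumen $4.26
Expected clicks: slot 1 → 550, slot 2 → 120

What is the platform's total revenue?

Total revenue: $1542.00

Ranked by bid: $4.26 (Lumen) > $2.40 (Talon) > $1.85 (Dune) > …
Slot 1: Lumen pays $2.40 × 550 = $1320.00
Slot 2: Talon pays $1.85 × 120 = $222.00
Total = $1542.00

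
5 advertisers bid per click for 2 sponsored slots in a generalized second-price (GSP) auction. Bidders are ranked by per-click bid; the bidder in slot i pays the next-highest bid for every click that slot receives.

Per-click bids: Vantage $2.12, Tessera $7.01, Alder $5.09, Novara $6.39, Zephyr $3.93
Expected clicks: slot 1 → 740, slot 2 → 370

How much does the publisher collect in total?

Total revenue: $6611.90

Ranked by bid: $7.01 (Tessera) > $6.39 (Novara) > $5.09 (Alder) > …
Slot 1: Tessera pays $6.39 × 740 = $4728.60
Slot 2: Novara pays $5.09 × 370 = $1883.30
Total = $6611.90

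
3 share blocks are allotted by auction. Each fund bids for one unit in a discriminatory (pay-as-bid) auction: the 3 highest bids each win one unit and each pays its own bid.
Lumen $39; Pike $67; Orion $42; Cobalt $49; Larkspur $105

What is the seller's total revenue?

Sorting: 105 (Larkspur), 67 (Pike), 49 (Cobalt), 42 (Orion), 39 (Lumen)
The 3 highest are Larkspur, Pike, Cobalt.
Total revenue = 105 + 67 + 49 = $221.

Total revenue: $221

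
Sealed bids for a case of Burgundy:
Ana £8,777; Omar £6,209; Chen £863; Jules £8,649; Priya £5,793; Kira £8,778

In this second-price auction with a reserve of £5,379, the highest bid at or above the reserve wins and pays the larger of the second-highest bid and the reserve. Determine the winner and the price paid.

Kira pays £8,777

Rule: the highest bid at or above the reserve wins and pays the larger of the second-highest bid and the reserve.
Sorting bids: 8,778 (Kira) > 8,777 (Ana) > 8,649 (Jules) > 6,209 (Omar) > 5,793 (Priya) > 863 (Chen)
Kira has the top bid at or above the reserve (£8,778).
Second-highest bid £8,777 exceeds the reserve £5,379 → payment £8,777.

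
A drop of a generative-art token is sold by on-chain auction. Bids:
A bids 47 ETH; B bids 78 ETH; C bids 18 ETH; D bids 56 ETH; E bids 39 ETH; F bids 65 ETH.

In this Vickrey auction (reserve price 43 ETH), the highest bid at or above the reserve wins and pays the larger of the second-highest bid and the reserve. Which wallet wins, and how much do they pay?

B pays 65 ETH

Vickrey auction (reserve price 43 ETH): the highest bid at or above the reserve wins and pays the larger of the second-highest bid and the reserve.
Sorting bids: 78 (B) > 65 (F) > 56 (D) > 47 (A) > 39 (E) > 18 (C)
Highest eligible bid: B at 78 ETH.
Second-highest bid 65 ETH exceeds the reserve 43 ETH → payment 65 ETH.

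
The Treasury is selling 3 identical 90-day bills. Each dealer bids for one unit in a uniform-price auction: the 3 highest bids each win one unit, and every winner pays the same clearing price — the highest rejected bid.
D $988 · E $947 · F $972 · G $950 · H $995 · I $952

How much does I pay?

I pays $0

Ordering the bids: 995 (H), 988 (D), 972 (F), 952 (I), 950 (G), …
Winners (3 units): H, D, F.
Highest unsuccessful bid: $952 → clearing price.
I does not win → pays $0.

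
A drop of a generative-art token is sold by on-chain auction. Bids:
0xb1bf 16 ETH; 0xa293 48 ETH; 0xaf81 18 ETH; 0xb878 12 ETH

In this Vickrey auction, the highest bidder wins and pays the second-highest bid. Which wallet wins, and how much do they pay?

Sorting bids: 48 (0xa293) > 18 (0xaf81) > 16 (0xb1bf) > 12 (0xb878)
0xa293 is highest; pays the second-highest bid, 18 ETH.

0xa293 pays 18 ETH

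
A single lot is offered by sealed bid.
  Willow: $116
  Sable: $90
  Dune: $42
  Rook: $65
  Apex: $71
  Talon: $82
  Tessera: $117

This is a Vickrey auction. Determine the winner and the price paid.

Bids in order: 117 (Tessera) > 116 (Willow) > 90 (Sable) > 82 (Talon) > 71 (Apex) > 65 (Rook) > …
Tessera wins with the highest bid; price is set by the runner-up at $116.

Tessera pays $116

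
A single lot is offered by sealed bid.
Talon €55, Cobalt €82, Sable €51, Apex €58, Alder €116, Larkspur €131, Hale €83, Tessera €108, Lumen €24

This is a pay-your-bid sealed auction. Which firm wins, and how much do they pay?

Larkspur pays €131

Bids in order: 131 (Larkspur) > 116 (Alder) > 108 (Tessera) > 83 (Hale) > 82 (Cobalt) > 58 (Apex) > …
First-price: Larkspur pays what they bid, €131.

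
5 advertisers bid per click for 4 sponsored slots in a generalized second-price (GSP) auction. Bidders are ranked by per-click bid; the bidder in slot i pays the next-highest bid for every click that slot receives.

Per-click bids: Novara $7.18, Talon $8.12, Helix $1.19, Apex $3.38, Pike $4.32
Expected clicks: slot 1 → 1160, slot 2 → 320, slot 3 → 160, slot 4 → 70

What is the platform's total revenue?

Total revenue: $10335.30

Per-click bids in order: $8.12 (Talon) > $7.18 (Novara) > $4.32 (Pike) > $3.38 (Apex) > $1.19 (Helix)
Slot 1: Talon pays $7.18 × 1160 = $8328.80
Slot 2: Novara pays $4.32 × 320 = $1382.40
Slot 3: Pike pays $3.38 × 160 = $540.80
Slot 4: Apex pays $1.19 × 70 = $83.30
Total = $10335.30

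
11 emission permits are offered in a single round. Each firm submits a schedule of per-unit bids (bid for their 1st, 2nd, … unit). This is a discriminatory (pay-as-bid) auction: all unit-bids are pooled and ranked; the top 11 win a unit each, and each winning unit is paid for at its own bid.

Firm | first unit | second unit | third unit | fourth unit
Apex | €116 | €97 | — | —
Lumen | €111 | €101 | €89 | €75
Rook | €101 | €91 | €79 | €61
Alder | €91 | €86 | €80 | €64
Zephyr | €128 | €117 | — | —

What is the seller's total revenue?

Merging the schedules and taking the best 11: 128 (Zephyr-1), 117 (Zephyr-2), 116 (Apex-1), 111 (Lumen-1), 101 (Lumen-2), 101 (Rook-1), 97 (Apex-2), 91 (Rook-2), 91 (Alder-1), 89 (Lumen-3), 86 (Alder-2)
Next rejected bid: €80 (not a price — pay-as-bid).
Each winning unit pays its own bid.
Revenue = 128 + 117 + 116 + 111 + 101 + 101 + 97 + 91 + 91 + 89 + 86 = €1,128.

Total revenue: €1,128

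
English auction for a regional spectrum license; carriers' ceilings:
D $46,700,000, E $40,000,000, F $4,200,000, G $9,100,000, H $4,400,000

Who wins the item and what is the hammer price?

Limits in order: 46,700,000 (D) > 40,000,000 (E) > 9,100,000 (G) > 4,400,000 (H) > 4,200,000 (F)
Once the price passes $40,000,000, only D is left; the hammer falls at E's limit of $40,000,000.

D wins at $40,000,000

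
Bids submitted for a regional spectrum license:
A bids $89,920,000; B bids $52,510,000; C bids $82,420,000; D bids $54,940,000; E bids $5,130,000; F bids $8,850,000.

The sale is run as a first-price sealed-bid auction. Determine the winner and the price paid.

Sorting bids: 89,920,000 (A) > 82,420,000 (C) > 54,940,000 (D) > 52,510,000 (B) > 8,850,000 (F) > 5,130,000 (E)
A has the highest bid and pays exactly that: $89,920,000.

A pays $89,920,000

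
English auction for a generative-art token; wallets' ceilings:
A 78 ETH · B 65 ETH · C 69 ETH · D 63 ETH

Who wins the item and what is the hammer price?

Ascending (English) auction: the price rises until one bidder remains; the winner pays the price at which the last rival dropped out.
Limits ranked: 78 (A) > 69 (C) > 65 (B) > 63 (D)
Once the price passes 69 ETH, only A is left; the hammer falls at C's limit of 69 ETH.

A wins at 69 ETH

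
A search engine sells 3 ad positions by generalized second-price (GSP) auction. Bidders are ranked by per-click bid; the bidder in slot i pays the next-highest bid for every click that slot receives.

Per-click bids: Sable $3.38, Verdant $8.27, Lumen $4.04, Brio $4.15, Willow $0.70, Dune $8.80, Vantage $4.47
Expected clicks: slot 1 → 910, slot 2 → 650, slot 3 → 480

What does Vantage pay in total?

Per-click bids in order: $8.80 (Dune) > $8.27 (Verdant) > $4.47 (Vantage) > $4.15 (Brio) > …
Vantage holds slot 3 → pays next bid $4.15 × 480 clicks = $1992.00.

Vantage pays $1992.00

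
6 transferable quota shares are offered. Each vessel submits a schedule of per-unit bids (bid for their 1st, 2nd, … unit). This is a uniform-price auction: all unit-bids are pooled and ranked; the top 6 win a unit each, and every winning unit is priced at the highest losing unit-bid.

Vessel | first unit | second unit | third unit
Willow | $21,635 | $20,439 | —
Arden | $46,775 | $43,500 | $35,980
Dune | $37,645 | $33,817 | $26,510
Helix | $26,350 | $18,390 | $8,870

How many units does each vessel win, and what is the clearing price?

All unit-bids, highest first — top 6: 46,775 (Arden-1), 43,500 (Arden-2), 37,645 (Dune-1), 35,980 (Arden-3), 33,817 (Dune-2), 26,510 (Dune-3)
Highest rejected unit-bid = $26,350.
Allocation: Arden 3, Dune 3.

Arden 3, Dune 3; clearing price $26,350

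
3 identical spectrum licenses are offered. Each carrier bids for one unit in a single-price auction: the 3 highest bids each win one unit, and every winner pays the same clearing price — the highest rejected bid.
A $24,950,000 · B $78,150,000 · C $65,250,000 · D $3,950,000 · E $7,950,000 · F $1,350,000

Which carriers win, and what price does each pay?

Bids ranked high→low: 78,150,000 (B), 65,250,000 (C), 24,950,000 (A), 7,950,000 (E), 3,950,000 (D), …
Winners (3 units): B, C, A.
Clearing price = highest rejected bid = $7,950,000.

B, C, A; each pays $7,950,000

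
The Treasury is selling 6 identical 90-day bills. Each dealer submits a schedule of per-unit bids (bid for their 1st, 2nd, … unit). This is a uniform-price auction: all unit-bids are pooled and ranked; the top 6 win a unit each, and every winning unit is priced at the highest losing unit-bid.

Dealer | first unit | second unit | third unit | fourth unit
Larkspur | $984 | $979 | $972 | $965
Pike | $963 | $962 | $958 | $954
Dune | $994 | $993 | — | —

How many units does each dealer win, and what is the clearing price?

Dune 2, Larkspur 4; clearing price $963

All unit-bids, highest first — top 6: 994 (Dune-1), 993 (Dune-2), 984 (Larkspur-1), 979 (Larkspur-2), 972 (Larkspur-3), 965 (Larkspur-4)
Highest rejected unit-bid = $963.
Allocation: Dune 2, Larkspur 4.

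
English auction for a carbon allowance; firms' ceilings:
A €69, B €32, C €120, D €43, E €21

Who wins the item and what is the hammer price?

C wins at €69

Limits in order: 120 (C) > 69 (A) > 43 (D) > 32 (B) > 21 (E)
Once the price passes €69, only C is left; the hammer falls at A's limit of €69.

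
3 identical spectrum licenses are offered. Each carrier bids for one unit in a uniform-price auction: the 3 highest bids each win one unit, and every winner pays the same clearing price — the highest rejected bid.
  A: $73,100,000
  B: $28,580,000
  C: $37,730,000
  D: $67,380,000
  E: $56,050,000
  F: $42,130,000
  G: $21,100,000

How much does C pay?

Bids ranked high→low: 73,100,000 (A), 67,380,000 (D), 56,050,000 (E), 42,130,000 (F), 37,730,000 (C), …
The 3 highest are A, D, E.
Clearing price = highest rejected bid = $42,130,000.
C does not win → pays $0.

C pays $0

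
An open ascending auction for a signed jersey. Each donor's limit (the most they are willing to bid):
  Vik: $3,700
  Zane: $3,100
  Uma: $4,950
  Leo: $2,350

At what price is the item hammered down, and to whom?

Limits ranked: 4,950 (Uma) > 3,700 (Vik) > 3,100 (Zane) > 2,350 (Leo)
Once the price passes $3,700, only Uma is left; the hammer falls at Vik's limit of $3,700.

Uma wins at $3,700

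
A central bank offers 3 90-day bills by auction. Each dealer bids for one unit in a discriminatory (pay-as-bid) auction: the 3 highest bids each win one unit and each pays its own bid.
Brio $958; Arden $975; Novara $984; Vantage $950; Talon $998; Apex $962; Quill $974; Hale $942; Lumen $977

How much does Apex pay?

Sorting: 998 (Talon), 984 (Novara), 977 (Lumen), 975 (Arden), 974 (Quill), …
Winners (3 units): Talon, Novara, Lumen.
Apex does not win → $0.

Apex pays $0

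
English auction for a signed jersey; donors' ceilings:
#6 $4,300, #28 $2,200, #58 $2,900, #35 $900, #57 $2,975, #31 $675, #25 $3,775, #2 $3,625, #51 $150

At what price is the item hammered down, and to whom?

#6 wins at $3,775

Limits in order: 4,300 (#6) > 3,775 (#25) > 3,625 (#2) > 2,975 (#57) > 2,900 (#58) > 2,200 (#28) > …
Bidding ends when #25 exits at $3,775; #6 takes it.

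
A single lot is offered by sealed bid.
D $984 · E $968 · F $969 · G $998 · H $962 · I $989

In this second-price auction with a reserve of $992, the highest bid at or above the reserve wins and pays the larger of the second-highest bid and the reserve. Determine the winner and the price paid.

G pays $992

Bids in order: 998 (G) > 989 (I) > 984 (D) > 969 (F) > 968 (E) > 962 (H)
Highest eligible bid: G at $998.
Second-highest bid $989 is below the reserve $992, so the reserve binds → payment $992.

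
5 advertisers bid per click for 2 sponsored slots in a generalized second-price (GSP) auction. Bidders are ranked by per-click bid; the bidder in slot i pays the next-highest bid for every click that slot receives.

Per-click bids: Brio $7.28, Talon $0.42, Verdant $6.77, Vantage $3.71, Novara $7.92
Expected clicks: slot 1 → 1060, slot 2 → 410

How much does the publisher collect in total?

Ranked by bid: $7.92 (Novara) > $7.28 (Brio) > $6.77 (Verdant) > …
Slot 1: Novara pays $7.28 × 1060 = $7716.80
Slot 2: Brio pays $6.77 × 410 = $2775.70
Total = $10492.50

Total revenue: $10492.50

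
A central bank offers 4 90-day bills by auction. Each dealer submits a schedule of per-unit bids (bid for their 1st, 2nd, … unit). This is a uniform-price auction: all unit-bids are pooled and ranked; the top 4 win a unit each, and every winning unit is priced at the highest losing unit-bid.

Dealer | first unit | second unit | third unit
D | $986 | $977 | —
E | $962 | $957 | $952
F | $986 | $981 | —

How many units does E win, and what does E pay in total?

Pooled unit-bids ranked (top 4): 986 (D-1), 986 (F-1), 981 (F-2), 977 (D-2)
First bid not allocated: $962.
E wins 0 unit(s) at $962 each.

E: 0 units, pays $0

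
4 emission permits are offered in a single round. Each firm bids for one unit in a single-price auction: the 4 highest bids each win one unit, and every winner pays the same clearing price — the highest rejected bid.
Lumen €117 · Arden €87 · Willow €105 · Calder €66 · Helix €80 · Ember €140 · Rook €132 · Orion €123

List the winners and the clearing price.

Bids ranked high→low: 140 (Ember), 132 (Rook), 123 (Orion), 117 (Lumen), 105 (Willow), 87 (Arden), …
The 4 highest are Ember, Rook, Orion, Lumen.
Highest unsuccessful bid: €105 → clearing price.

Ember, Rook, Orion, Lumen; each pays €105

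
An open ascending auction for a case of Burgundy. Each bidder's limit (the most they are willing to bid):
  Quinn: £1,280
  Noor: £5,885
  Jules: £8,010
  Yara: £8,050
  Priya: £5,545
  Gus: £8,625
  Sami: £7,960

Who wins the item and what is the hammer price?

Sorting limits: 8,625 (Gus) > 8,050 (Yara) > 8,010 (Jules) > 7,960 (Sami) > 5,885 (Noor) > 5,545 (Priya) > …
Bidding ends when Yara exits at £8,050; Gus takes it.

Gus wins at £8,050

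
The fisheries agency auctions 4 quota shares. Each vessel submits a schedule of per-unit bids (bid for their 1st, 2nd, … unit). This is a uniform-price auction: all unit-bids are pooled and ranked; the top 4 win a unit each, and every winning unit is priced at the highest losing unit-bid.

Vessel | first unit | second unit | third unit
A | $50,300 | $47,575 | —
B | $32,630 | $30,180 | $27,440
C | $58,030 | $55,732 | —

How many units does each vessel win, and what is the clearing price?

Merging the schedules and taking the best 4: 58,030 (C-1), 55,732 (C-2), 50,300 (A-1), 47,575 (A-2)
Highest rejected unit-bid = $32,630.
Allocation: A 2, C 2.

A 2, C 2; clearing price $32,630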